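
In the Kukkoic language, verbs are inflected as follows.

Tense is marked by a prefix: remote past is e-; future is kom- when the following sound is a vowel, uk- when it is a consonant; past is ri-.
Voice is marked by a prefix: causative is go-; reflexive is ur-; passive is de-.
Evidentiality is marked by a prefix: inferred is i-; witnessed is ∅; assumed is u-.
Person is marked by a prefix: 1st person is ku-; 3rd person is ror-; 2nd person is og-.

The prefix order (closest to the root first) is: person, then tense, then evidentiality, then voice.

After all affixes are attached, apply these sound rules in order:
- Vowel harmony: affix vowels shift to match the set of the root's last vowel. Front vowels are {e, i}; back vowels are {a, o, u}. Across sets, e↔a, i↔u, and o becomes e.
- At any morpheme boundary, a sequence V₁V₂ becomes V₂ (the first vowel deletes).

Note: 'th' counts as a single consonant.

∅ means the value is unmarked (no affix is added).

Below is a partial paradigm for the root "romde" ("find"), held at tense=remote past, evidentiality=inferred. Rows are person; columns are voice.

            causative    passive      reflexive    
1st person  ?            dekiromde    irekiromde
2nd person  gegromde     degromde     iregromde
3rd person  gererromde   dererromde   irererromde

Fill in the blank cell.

Attach person 1st person ku- → kuromde.
Attach tense remote past e- → ekuromde.
Attach evidentiality inferred i- → iekuromde.
Attach voice causative go- → goiekuromde.
Apply vowel harmony: goiekuromde → geiekiromde.
Apply vowel deletion: geiekiromde → gekiromde.

gekiromde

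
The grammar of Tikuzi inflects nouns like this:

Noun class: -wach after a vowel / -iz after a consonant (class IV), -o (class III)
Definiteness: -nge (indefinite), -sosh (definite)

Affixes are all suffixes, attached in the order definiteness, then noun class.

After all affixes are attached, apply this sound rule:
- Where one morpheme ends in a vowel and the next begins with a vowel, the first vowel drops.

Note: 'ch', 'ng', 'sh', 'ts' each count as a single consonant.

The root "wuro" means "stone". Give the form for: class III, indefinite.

Attach definiteness indefinite -nge → wuronge.
Attach noun class class III -o → wurongeo.
Apply vowel deletion: wurongeo → wurongo.

wurongo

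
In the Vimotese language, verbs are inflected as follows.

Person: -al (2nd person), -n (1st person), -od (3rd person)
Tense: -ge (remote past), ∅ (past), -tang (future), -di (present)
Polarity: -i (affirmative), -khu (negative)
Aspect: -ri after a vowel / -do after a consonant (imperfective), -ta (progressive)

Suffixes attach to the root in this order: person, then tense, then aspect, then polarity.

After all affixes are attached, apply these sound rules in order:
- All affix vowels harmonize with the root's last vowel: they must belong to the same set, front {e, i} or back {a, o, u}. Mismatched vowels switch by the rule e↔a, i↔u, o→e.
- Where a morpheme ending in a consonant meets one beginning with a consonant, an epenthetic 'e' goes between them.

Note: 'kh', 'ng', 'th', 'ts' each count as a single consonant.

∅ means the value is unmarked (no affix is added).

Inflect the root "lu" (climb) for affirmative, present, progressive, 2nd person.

Attach person 2nd person -al → lual.
Attach tense present -di → lualdi.
Attach aspect progressive -ta → lualdita.
Attach polarity affirmative -i → lualditai.
Apply vowel harmony: lualditai → lualdutau.
Apply epenthesis: lualdutau → lualedutau.

lualedutau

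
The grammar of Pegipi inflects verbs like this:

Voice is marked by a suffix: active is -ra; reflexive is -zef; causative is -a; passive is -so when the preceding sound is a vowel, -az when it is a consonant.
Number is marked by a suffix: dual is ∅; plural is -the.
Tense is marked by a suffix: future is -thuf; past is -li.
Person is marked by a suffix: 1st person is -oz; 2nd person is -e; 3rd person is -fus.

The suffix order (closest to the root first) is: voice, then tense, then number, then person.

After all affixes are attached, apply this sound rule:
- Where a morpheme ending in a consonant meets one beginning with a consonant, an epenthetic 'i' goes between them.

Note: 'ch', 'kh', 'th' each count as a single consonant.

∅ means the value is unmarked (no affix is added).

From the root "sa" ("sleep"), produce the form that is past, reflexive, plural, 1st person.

Attach voice reflexive -zef → sazef.
Attach tense past -li → sazefli.
Attach number plural -the → sazeflithe.
Attach person 1st person -oz → sazeflitheoz.
Apply epenthesis: sazeflitheoz → sazefilitheoz.

sazefilitheoz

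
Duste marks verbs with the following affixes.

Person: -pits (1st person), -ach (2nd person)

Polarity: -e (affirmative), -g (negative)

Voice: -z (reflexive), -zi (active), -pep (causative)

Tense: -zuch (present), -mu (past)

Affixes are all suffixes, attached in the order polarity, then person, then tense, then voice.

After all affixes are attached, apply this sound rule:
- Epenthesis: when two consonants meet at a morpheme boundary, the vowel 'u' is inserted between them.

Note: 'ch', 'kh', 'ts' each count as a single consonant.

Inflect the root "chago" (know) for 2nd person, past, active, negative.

chagogachumuzi

Attach polarity negative -g → chagog.
Attach person 2nd person -ach → chagogach.
Attach tense past -mu → chagogachmu.
Attach voice active -zi → chagogachmuzi.
Apply epenthesis: chagogachmuzi → chagogachumuzi.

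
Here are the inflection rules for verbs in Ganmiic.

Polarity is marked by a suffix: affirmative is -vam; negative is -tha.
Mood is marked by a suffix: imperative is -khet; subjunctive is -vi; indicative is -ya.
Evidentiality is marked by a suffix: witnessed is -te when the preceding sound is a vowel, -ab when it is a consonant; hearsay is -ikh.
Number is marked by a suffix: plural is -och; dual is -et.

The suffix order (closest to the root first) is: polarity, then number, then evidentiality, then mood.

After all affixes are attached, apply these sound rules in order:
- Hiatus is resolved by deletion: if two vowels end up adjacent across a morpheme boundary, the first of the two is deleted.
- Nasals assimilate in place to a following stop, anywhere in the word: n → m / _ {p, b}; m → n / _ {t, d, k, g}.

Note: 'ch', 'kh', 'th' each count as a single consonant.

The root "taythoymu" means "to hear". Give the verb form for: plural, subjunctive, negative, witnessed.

Attach polarity negative -tha → taythoymutha.
Attach number plural -och → taythoymuthaoch.
Attach evidentiality witnessed -ab (after consonant 'ch') → taythoymuthaochab.
Attach mood subjunctive -vi → taythoymuthaochabvi.
Apply vowel deletion: taythoymuthaochabvi → taythoymuthochabvi.
Nasal assimilation: no change.

taythoymuthochabvi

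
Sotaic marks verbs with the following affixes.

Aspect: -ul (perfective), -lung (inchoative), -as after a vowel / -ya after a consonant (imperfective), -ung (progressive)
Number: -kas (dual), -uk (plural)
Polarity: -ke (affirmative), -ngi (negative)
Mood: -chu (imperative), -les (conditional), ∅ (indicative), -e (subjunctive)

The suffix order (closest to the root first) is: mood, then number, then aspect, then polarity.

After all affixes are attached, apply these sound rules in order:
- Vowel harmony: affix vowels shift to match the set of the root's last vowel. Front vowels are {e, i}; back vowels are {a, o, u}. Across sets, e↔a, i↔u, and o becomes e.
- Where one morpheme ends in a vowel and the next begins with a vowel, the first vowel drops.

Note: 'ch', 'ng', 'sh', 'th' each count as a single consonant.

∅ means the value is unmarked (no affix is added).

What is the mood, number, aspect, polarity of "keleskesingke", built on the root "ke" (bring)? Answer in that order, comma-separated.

conditional, dual, progressive, affirmative

Segment: ke-les-kas-ung-ke.
mood: -les → conditional.
number: -kas → dual.
aspect: -ung → progressive.
polarity: -ke → affirmative.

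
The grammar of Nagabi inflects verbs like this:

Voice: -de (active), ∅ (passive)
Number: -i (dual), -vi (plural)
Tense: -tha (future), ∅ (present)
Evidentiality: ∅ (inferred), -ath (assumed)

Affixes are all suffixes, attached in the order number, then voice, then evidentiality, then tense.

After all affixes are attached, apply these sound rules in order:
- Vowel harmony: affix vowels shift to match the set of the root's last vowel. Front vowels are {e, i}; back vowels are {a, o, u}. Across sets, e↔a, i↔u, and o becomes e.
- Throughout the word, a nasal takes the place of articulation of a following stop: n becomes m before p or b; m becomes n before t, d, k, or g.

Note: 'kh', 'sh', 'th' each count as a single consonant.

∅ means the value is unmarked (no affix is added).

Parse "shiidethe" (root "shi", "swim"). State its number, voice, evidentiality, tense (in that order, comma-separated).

dual, active, inferred, future

Segment: shi-i-de-tha.
number: -i → dual.
voice: -de → active.
evidentiality: ∅ → inferred.
tense: -tha → future.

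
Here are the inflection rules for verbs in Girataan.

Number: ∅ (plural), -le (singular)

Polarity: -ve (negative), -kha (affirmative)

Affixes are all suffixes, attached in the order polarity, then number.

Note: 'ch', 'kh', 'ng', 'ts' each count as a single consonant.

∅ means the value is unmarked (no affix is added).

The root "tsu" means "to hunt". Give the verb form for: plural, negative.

tsuve

Attach polarity negative -ve → tsuve.
number = plural: zero marking, form stays tsuve.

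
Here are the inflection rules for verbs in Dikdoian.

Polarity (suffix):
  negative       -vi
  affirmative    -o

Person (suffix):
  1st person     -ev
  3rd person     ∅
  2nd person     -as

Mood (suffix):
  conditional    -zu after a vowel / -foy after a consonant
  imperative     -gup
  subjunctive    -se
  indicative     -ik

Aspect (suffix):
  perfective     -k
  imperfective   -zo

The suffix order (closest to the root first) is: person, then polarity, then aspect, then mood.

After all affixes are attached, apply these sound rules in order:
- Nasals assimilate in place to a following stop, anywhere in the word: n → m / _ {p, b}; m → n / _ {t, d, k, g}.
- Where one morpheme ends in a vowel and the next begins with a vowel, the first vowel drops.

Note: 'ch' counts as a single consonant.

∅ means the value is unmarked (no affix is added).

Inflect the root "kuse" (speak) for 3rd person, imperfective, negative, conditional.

person = 3rd person: zero marking, form stays kuse.
Attach polarity negative -vi → kusevi.
Attach aspect imperfective -zo → kusevizo.
Attach mood conditional -zu (after vowel 'o') → kusevizozu.
Nasal assimilation: no change.
Vowel deletion: no change.

kusevizozu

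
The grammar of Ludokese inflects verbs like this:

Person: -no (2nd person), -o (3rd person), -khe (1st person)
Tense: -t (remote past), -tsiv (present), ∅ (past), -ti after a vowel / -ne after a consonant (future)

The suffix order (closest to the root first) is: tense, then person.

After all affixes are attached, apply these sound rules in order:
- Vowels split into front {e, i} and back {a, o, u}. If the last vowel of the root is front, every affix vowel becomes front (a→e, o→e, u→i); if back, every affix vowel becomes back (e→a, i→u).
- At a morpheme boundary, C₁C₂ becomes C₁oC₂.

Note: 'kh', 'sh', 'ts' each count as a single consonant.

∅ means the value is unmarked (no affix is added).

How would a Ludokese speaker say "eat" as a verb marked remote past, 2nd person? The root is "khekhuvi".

khekhuvitone

Attach tense remote past -t → khekhuvit.
Attach person 2nd person -no → khekhuvitno.
Apply vowel harmony: khekhuvitno → khekhuvitne.
Apply epenthesis: khekhuvitne → khekhuvitone.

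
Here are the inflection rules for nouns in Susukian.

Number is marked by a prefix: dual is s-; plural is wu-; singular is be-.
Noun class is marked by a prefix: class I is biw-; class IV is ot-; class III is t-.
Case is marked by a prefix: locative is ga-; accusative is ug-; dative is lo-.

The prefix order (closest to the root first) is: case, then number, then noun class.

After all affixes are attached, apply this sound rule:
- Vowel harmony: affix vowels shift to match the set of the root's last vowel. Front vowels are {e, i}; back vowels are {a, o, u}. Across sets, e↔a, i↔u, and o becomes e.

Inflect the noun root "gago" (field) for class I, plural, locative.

buwwugagago

Attach case locative ga- → gagago.
Attach number plural wu- → wugagago.
Attach noun class class I biw- → biwwugagago.
Apply vowel harmony: biwwugagago → buwwugagago.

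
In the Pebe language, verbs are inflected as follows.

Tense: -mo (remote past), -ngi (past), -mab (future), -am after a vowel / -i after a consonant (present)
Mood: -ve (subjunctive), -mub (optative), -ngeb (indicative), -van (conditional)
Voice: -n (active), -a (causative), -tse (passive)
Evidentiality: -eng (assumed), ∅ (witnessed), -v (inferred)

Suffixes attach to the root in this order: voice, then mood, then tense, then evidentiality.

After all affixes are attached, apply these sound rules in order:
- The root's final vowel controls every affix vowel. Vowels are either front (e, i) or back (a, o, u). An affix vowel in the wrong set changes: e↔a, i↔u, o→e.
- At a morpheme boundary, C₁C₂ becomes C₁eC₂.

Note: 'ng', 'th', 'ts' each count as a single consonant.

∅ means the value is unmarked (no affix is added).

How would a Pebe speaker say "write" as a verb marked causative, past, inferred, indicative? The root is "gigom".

gigomangabenguv

Attach voice causative -a → gigoma.
Attach mood indicative -ngeb → gigomangeb.
Attach tense past -ngi → gigomangebngi.
Attach evidentiality inferred -v → gigomangebngiv.
Apply vowel harmony: gigomangebngiv → gigomangabnguv.
Apply epenthesis: gigomangabnguv → gigomangabenguv.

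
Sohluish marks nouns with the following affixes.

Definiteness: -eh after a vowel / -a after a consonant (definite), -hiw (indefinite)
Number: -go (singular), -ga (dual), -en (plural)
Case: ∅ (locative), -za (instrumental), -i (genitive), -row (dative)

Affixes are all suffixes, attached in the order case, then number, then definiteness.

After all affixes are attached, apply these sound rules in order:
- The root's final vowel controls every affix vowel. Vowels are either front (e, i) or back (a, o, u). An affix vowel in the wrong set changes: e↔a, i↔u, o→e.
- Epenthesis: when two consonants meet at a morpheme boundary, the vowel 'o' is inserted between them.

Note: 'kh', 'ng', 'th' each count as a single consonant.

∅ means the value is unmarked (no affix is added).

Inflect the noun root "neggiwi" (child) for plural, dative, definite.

Attach case dative -row → neggiwirow.
Attach number plural -en → neggiwirowen.
Attach definiteness definite -a (after consonant 'n') → neggiwirowena.
Apply vowel harmony: neggiwirowena → neggiwirewene.
Epenthesis: no change.

neggiwirewene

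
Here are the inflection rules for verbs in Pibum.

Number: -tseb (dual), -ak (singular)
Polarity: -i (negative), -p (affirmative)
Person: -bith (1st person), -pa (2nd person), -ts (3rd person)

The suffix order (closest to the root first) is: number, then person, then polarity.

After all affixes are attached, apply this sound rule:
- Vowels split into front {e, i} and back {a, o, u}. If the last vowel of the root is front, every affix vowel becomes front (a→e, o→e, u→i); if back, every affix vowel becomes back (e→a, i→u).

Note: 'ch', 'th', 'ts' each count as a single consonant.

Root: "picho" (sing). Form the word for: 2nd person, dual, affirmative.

pichotsabpap

Attach number dual -tseb → pichotseb.
Attach person 2nd person -pa → pichotsebpa.
Attach polarity affirmative -p → pichotsebpap.
Apply vowel harmony: pichotsebpap → pichotsabpap.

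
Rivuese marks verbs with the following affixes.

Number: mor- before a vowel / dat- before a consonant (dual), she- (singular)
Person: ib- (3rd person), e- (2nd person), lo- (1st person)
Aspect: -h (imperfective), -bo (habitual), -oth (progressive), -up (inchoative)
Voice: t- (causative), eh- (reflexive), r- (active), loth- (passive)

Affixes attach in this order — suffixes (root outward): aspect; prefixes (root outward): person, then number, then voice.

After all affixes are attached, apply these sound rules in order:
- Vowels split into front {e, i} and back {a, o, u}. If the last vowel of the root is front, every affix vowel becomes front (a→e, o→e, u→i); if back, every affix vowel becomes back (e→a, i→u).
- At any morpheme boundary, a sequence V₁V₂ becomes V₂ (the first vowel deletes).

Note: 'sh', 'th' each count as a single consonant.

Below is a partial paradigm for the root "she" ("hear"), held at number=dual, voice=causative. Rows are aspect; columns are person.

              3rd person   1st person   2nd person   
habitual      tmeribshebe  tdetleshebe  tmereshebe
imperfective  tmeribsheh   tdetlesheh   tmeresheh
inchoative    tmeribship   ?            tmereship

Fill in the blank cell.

Attach person 1st person lo- → loshe.
Attach aspect inchoative -up → losheup.
Attach number dual dat- (before consonant 'l') → datlosheup.
Attach voice causative t- → tdatlosheup.
Apply vowel harmony: tdatlosheup → tdetlesheip.
Apply vowel deletion: tdetlesheip → tdetleship.

tdetleship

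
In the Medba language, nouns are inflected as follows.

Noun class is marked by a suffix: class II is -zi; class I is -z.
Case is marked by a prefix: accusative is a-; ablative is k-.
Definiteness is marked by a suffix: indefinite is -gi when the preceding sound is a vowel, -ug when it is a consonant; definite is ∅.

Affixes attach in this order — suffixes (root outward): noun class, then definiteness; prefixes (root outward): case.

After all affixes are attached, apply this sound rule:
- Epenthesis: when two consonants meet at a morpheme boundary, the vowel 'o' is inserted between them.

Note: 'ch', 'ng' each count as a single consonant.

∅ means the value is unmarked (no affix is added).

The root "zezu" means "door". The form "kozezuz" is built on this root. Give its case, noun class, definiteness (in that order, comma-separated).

Segment: k-zezu-z.
case: k- → ablative.
noun class: -z → class I.
definiteness: ∅ → definite.

ablative, class I, definite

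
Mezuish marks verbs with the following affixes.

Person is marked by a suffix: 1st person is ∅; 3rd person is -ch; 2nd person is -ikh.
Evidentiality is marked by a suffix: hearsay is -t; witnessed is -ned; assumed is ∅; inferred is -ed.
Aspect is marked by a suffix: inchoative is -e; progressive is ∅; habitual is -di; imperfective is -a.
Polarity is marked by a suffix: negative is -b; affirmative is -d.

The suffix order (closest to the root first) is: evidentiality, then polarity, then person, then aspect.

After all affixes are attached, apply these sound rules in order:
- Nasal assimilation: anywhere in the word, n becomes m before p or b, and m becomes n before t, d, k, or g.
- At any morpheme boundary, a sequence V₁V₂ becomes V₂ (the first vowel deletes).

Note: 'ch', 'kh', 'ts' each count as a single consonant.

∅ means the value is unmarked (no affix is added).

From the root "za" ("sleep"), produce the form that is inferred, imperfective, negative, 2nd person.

zedbikha

Attach evidentiality inferred -ed → zaed.
Attach polarity negative -b → zaedb.
Attach person 2nd person -ikh → zaedbikh.
Attach aspect imperfective -a → zaedbikha.
Nasal assimilation: no change.
Apply vowel deletion: zaedbikha → zedbikha.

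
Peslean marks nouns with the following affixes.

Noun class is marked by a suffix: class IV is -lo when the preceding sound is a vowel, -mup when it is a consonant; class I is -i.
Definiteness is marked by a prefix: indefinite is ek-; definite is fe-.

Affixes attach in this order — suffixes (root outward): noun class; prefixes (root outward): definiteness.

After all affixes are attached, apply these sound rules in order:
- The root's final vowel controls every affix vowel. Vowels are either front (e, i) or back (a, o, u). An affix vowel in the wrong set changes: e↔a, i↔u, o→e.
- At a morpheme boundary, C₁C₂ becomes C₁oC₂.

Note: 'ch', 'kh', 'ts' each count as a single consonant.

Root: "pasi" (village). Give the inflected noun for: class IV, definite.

fepasile

Attach noun class class IV -lo (after vowel 'i') → pasilo.
Attach definiteness definite fe- → fepasilo.
Apply vowel harmony: fepasilo → fepasile.
Epenthesis: no change.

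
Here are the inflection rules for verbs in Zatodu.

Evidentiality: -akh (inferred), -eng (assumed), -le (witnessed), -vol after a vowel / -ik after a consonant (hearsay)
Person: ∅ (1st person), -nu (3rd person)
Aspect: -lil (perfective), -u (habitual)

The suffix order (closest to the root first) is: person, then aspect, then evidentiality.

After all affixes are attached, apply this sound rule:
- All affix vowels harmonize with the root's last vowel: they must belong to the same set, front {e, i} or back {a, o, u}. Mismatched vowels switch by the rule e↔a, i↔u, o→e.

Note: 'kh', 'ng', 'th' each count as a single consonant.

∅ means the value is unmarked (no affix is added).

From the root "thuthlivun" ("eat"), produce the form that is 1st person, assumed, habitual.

thuthlivunuang

person = 1st person: zero marking, form stays thuthlivun.
Attach aspect habitual -u → thuthlivunu.
Attach evidentiality assumed -eng → thuthlivunueng.
Apply vowel harmony: thuthlivunueng → thuthlivunuang.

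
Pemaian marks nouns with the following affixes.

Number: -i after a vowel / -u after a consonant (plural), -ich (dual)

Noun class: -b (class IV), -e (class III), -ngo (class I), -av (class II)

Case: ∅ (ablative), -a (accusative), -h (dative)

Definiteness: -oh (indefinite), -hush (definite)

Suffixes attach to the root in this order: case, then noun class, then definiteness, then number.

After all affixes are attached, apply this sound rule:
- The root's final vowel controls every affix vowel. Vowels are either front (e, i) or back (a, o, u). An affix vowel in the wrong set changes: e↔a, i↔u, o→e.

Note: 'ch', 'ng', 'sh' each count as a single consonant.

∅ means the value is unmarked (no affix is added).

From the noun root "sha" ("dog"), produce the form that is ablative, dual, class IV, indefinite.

shabohuch

case = ablative: zero marking, form stays sha.
Attach noun class class IV -b → shab.
Attach definiteness indefinite -oh → shaboh.
Attach number dual -ich → shabohich.
Apply vowel harmony: shabohich → shabohuch.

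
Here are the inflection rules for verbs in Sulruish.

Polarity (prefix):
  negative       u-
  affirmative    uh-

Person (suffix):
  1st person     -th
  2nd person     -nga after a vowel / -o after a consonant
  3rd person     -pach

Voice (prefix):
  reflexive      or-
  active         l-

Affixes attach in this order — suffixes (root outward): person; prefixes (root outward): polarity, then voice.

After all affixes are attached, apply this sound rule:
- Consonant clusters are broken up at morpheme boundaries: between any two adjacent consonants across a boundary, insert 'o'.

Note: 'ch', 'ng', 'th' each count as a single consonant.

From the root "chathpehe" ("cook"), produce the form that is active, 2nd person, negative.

Attach person 2nd person -nga (after vowel 'e') → chathpehenga.
Attach polarity negative u- → uchathpehenga.
Attach voice active l- → luchathpehenga.
Epenthesis: no change.

luchathpehenga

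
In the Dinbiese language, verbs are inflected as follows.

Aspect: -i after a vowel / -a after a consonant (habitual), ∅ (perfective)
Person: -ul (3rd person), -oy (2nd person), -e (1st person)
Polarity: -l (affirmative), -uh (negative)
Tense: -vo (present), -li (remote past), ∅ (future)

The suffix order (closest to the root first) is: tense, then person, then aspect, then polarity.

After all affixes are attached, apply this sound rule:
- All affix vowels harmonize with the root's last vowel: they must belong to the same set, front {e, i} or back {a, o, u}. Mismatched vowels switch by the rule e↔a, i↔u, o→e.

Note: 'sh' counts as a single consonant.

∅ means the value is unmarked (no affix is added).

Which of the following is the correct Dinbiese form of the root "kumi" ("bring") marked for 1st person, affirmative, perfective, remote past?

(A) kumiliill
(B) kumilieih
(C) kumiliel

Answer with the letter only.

Attach tense remote past -li → kumili.
Attach person 1st person -e → kumilie.
aspect = perfective: zero marking, form stays kumilie.
Attach polarity affirmative -l → kumiliel.
Vowel harmony: no change.
So the correct form is kumiliel, option (C).
(B) kumilieih is wrong: it uses negative instead of affirmative for polarity.
(A) kumiliill is wrong: it uses 3rd person instead of 1st person for person.

C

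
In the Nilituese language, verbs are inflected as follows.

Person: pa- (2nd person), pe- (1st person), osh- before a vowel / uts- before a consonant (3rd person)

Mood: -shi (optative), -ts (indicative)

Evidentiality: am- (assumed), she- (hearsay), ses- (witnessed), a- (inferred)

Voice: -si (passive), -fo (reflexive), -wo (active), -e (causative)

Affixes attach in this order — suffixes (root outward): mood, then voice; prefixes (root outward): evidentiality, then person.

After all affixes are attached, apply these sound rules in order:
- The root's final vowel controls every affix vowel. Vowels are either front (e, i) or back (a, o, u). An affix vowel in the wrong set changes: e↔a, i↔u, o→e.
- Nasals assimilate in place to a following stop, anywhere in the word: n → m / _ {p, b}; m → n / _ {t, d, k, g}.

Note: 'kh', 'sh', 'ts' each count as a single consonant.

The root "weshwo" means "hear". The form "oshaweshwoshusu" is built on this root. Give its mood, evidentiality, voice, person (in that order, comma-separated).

optative, inferred, passive, 3rd person

Segment: osh-a-weshwo-shi-si.
mood: -shi → optative.
evidentiality: a- → inferred.
voice: -si → passive.
person: osh/uts- → 3rd person.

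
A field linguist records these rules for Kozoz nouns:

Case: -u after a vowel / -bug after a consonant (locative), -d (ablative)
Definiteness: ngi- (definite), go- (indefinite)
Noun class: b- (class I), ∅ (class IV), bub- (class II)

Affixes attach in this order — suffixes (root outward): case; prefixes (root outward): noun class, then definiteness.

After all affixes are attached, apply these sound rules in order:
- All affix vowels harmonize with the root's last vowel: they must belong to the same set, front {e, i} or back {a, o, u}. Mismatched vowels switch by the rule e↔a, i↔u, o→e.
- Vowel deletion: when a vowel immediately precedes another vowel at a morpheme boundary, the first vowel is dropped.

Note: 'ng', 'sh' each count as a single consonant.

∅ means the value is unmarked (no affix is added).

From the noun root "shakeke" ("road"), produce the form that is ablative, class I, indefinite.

gebshakeked

Attach noun class class I b- → bshakeke.
Attach case ablative -d → bshakeked.
Attach definiteness indefinite go- → gobshakeked.
Apply vowel harmony: gobshakeked → gebshakeked.
Vowel deletion: no change.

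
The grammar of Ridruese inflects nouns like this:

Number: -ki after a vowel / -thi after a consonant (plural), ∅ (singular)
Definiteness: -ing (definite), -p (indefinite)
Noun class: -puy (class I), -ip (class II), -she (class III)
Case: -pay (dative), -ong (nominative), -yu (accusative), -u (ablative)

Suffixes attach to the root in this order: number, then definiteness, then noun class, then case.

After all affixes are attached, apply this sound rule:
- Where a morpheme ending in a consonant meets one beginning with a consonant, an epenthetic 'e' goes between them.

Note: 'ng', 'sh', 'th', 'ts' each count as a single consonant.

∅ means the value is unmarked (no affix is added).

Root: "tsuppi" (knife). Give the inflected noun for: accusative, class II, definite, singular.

number = singular: zero marking, form stays tsuppi.
Attach definiteness definite -ing → tsuppiing.
Attach noun class class II -ip → tsuppiingip.
Attach case accusative -yu → tsuppiingipyu.
Apply epenthesis: tsuppiingipyu → tsuppiingipeyu.

tsuppiingipeyu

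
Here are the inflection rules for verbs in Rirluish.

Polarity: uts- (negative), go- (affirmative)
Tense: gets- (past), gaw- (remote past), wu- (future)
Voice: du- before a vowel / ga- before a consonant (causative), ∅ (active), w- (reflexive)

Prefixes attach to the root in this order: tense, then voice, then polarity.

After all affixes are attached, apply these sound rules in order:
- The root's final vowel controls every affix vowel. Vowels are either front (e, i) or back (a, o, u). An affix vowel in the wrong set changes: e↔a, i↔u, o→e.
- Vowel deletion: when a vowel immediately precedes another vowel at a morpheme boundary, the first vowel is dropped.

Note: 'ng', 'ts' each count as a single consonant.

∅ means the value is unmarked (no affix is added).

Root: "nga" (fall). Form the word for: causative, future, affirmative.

gogawunga

Attach tense future wu- → wunga.
Attach voice causative ga- (before consonant 'w') → gawunga.
Attach polarity affirmative go- → gogawunga.
Vowel harmony: no change.
Vowel deletion: no change.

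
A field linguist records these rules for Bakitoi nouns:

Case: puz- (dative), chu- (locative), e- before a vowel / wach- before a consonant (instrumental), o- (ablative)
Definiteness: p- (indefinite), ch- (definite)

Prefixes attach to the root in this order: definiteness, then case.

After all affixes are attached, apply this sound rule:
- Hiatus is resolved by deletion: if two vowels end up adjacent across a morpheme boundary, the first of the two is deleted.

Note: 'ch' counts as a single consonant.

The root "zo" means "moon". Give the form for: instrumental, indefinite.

wachpzo

Attach definiteness indefinite p- → pzo.
Attach case instrumental wach- (before consonant 'p') → wachpzo.
Vowel deletion: no change.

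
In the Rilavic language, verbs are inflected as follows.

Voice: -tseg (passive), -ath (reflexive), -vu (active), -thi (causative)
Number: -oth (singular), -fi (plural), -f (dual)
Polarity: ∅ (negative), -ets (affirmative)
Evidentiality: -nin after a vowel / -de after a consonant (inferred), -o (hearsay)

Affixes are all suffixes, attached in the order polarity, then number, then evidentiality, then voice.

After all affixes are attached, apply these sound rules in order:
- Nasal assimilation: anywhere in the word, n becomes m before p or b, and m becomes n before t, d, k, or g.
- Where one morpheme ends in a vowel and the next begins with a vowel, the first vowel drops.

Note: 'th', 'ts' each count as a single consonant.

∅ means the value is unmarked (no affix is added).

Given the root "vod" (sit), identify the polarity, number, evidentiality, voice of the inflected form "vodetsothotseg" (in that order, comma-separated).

Segment: vod-ets-oth-o-tseg.
polarity: -ets → affirmative.
number: -oth → singular.
evidentiality: -o → hearsay.
voice: -tseg → passive.

affirmative, singular, hearsay, passive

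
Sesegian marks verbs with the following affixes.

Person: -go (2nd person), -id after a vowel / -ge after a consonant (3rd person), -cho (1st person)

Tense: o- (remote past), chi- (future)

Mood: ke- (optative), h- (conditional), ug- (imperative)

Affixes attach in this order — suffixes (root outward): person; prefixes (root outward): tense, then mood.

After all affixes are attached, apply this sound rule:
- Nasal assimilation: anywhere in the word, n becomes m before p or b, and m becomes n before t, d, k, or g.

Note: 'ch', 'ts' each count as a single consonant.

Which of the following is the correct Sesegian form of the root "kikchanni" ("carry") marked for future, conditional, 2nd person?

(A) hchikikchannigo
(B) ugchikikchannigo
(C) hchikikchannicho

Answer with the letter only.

Attach tense future chi- → chikikchanni.
Attach person 2nd person -go → chikikchannigo.
Attach mood conditional h- → hchikikchannigo.
Nasal assimilation: no change.
So the correct form is hchikikchannigo, option (A).
(B) ugchikikchannigo is wrong: it uses imperative instead of conditional for mood.
(C) hchikikchannicho is wrong: it uses 1st person instead of 2nd person for person.

A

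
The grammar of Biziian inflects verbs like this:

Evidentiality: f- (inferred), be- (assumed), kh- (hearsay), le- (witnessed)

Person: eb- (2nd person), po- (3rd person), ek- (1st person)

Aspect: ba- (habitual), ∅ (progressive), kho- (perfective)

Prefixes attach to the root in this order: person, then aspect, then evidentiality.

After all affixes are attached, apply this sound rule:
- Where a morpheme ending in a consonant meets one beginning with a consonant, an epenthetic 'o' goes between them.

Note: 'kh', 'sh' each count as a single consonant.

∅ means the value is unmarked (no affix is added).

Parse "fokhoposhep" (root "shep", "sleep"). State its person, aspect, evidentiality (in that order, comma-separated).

3rd person, perfective, inferred

Segment: f-kho-po-shep.
person: po- → 3rd person.
aspect: kho- → perfective.
evidentiality: f- → inferred.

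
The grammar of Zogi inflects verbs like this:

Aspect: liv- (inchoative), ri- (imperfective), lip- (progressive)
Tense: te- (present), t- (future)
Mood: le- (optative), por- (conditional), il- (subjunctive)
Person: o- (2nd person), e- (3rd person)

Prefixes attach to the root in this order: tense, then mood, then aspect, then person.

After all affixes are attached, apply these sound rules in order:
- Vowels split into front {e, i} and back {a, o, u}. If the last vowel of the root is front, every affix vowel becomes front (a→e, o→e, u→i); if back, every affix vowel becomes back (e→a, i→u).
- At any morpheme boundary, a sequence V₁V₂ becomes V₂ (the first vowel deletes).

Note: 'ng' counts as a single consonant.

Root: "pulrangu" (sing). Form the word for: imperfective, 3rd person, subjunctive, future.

arultpulrangu

Attach tense future t- → tpulrangu.
Attach mood subjunctive il- → iltpulrangu.
Attach aspect imperfective ri- → riiltpulrangu.
Attach person 3rd person e- → eriiltpulrangu.
Apply vowel harmony: eriiltpulrangu → aruultpulrangu.
Apply vowel deletion: aruultpulrangu → arultpulrangu.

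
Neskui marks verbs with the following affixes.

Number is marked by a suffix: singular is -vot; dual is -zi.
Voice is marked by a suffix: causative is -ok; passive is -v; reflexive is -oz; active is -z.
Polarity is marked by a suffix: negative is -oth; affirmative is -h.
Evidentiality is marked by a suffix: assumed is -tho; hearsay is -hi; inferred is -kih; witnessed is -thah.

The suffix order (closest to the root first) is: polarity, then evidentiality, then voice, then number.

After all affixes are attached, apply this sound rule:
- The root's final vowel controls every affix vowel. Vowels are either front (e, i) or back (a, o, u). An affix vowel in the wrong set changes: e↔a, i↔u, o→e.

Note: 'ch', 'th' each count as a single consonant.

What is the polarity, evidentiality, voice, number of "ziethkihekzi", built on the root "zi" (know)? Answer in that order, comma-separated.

Segment: zi-oth-kih-ok-zi.
polarity: -oth → negative.
evidentiality: -kih → inferred.
voice: -ok → causative.
number: -zi → dual.

negative, inferred, causative, dual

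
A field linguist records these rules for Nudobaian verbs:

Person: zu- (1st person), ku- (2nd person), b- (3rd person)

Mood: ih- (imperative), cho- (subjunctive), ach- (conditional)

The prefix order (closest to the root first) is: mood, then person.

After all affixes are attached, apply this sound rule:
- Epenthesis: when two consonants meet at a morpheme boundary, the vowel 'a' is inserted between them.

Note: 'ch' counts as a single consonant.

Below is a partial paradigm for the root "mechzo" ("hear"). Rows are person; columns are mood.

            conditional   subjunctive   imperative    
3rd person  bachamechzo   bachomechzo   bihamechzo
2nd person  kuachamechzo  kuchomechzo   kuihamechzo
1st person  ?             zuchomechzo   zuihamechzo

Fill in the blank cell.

Attach mood conditional ach- → achmechzo.
Attach person 1st person zu- → zuachmechzo.
Apply epenthesis: zuachmechzo → zuachamechzo.

zuachamechzo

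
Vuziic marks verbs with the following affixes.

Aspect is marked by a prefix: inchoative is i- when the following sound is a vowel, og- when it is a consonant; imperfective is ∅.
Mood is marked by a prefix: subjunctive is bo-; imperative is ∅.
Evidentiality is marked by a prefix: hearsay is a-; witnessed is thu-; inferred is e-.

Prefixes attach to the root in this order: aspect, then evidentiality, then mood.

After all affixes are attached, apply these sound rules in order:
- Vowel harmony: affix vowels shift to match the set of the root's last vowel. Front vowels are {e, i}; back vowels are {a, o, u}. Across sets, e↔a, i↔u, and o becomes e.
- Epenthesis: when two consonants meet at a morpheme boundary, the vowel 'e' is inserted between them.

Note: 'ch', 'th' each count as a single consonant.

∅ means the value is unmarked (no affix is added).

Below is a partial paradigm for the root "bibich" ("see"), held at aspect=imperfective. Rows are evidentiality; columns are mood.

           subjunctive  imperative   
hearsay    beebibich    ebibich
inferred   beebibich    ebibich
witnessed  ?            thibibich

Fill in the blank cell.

aspect = imperfective: zero marking, form stays bibich.
Attach evidentiality witnessed thu- → thubibich.
Attach mood subjunctive bo- → bothubibich.
Apply vowel harmony: bothubibich → bethibibich.
Epenthesis: no change.

bethibibich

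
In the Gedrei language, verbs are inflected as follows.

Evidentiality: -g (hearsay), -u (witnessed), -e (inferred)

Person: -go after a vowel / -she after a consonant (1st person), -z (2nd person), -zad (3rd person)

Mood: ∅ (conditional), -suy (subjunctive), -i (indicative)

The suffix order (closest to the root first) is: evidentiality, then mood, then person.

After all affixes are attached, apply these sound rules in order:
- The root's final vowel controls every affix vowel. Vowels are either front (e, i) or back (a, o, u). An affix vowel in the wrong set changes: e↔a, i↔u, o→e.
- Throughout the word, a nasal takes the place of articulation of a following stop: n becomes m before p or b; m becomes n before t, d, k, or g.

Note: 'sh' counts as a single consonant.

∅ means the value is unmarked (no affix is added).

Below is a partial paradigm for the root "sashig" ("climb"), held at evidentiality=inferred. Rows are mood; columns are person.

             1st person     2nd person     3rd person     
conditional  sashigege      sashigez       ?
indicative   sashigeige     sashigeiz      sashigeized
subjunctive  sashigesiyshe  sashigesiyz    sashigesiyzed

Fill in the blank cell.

sashigezed

Attach evidentiality inferred -e → sashige.
mood = conditional: zero marking, form stays sashige.
Attach person 3rd person -zad → sashigezad.
Apply vowel harmony: sashigezad → sashigezed.
Nasal assimilation: no change.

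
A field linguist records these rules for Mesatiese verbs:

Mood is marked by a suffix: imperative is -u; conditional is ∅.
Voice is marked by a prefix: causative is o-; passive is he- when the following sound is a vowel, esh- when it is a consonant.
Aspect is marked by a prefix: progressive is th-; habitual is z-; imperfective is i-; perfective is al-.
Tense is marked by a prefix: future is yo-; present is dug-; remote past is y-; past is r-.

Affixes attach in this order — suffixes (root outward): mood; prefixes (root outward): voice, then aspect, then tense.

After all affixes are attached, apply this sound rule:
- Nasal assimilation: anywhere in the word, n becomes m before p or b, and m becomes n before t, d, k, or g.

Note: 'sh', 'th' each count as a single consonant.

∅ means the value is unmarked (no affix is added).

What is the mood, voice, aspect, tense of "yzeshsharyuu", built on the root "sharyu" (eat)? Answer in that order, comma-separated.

imperative, passive, habitual, remote past

Segment: y-z-esh-sharyu-u.
mood: -u → imperative.
voice: he/esh- → passive.
aspect: z- → habitual.
tense: y- → remote past.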